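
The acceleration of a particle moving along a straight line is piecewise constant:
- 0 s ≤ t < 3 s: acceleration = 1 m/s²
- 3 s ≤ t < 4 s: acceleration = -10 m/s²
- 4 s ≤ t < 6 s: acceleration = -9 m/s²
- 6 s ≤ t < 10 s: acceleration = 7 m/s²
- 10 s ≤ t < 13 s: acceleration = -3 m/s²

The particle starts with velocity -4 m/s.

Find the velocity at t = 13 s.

-10 m/s

Δv equals the area under the a-t graph; then v = v₀ + Δv.
0–3 s: 1 × 3 = 3 m/s
3–4 s: -10 × 1 = -10 m/s
4–6 s: -9 × 2 = -18 m/s
6–10 s: 7 × 4 = 28 m/s
10–13 s: -3 × 3 = -9 m/s
Δv = -6 m/s, so v(13) = -4 + (-6) = -10 m/s.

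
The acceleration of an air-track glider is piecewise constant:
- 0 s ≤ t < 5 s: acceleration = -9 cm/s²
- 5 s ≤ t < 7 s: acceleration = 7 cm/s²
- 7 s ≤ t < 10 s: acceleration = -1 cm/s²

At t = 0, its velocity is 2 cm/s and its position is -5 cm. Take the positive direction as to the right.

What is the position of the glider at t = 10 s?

On each constant-a segment, Δv = aΔt and Δx = v₀Δt + ½aΔt²; chain segment to segment.
0–5 s: v starts 2 cm/s; Δx = 2·5 + ½·-9·5² = -102.5 cm; v ends -43 cm/s.
5–7 s: v starts -43 cm/s; Δx = -43·2 + ½·7·2² = -72 cm; v ends -29 cm/s.
7–10 s: v starts -29 cm/s; Δx = -29·3 + ½·-1·3² = -91.5 cm; v ends -32 cm/s.
x(10) = -5 + Σ Δx = -271 cm.

-271 cm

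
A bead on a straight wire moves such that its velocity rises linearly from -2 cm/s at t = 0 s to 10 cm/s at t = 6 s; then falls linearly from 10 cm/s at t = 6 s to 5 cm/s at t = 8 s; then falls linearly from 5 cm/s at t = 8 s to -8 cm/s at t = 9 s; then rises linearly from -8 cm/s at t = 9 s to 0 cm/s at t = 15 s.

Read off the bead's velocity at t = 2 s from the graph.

On 0–6 s the graph is linear from -2 to 10 cm/s: v(2) = -2 + (10 − -2)·(2 − 0)/(6 − 0) = 2 cm/s.

2 cm/s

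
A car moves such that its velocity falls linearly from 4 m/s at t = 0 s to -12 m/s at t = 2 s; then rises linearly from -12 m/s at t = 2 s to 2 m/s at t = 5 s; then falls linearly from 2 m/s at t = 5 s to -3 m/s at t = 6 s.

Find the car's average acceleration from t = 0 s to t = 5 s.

-0.4 m/s²

Average acceleration = Δv/Δt = (2 − 4)/(5 − 0) = -0.4 m/s².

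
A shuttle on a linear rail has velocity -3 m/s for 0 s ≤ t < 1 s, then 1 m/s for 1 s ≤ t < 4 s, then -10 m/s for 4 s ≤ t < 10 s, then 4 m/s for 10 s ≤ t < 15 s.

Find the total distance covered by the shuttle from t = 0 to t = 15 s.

86 m

Total distance travelled is ∫|v| dt — sum the magnitudes of each area piece.
0–1 s: |-3| × 1 = 3 m
1–4 s: |1| × 3 = 3 m
4–10 s: |-10| × 6 = 60 m
10–15 s: |4| × 5 = 20 m
Total distance = 86 m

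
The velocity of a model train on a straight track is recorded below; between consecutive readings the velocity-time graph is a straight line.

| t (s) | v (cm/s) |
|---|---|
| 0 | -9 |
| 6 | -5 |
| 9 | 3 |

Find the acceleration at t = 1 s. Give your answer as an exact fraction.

2/3 cm/s²

Acceleration is the slope of the v-t graph on 0–6 s: (-5 − -9)/(6 − 0) = 2/3 cm/s².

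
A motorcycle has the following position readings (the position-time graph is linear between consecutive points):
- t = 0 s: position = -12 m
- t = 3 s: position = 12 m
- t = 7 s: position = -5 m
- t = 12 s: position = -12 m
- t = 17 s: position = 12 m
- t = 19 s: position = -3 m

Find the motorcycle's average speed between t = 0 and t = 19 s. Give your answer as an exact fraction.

Average speed = (total path length)/(elapsed time); on a piecewise-linear x-t graph the path length is Σ|Δx|.
0–3 s: |Δx| = |12 − -12| = 24 m
3–7 s: |Δx| = |-5 − 12| = 17 m
7–12 s: |Δx| = |-12 − -5| = 7 m
12–17 s: |Δx| = |12 − -12| = 24 m
17–19 s: |Δx| = |-3 − 12| = 15 m
Total path = 87 m; average speed = 87/19 = 87/19 m/s.

87/19 m/s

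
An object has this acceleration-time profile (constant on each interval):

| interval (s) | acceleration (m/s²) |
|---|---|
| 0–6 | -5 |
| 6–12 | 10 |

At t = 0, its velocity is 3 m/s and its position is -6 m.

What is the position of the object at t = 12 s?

On each constant-a segment, Δv = aΔt and Δx = v₀Δt + ½aΔt²; chain segment to segment.
0–6 s: v starts 3 m/s; Δx = 3·6 + ½·-5·6² = -72 m; v ends -27 m/s.
6–12 s: v starts -27 m/s; Δx = -27·6 + ½·10·6² = 18 m; v ends 33 m/s.
x(12) = -6 + Σ Δx = -60 m.

-60 m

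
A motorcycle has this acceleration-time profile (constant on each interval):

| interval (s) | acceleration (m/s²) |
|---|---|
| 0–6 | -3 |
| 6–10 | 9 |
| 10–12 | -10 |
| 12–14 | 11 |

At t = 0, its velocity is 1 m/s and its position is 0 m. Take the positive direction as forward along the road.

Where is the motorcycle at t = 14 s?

On each constant-a segment, Δv = aΔt and Δx = v₀Δt + ½aΔt²; chain segment to segment.
0–6 s: v starts 1 m/s; Δx = 1·6 + ½·-3·6² = -48 m; v ends -17 m/s.
6–10 s: v starts -17 m/s; Δx = -17·4 + ½·9·4² = 4 m; v ends 19 m/s.
10–12 s: v starts 19 m/s; Δx = 19·2 + ½·-10·2² = 18 m; v ends -1 m/s.
12–14 s: v starts -1 m/s; Δx = -1·2 + ½·11·2² = 20 m; v ends 21 m/s.
x(14) = 0 + Σ Δx = -6 m.

-6 m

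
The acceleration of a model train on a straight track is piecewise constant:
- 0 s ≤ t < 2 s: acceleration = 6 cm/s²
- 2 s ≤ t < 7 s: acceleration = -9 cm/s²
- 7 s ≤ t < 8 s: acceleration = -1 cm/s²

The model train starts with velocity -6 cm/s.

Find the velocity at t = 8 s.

-40 cm/s

Δv equals the area under the a-t graph; then v = v₀ + Δv.
0–2 s: 6 × 2 = 12 cm/s
2–7 s: -9 × 5 = -45 cm/s
7–8 s: -1 × 1 = -1 cm/s
Δv = -34 cm/s, so v(8) = -6 + (-34) = -40 cm/s.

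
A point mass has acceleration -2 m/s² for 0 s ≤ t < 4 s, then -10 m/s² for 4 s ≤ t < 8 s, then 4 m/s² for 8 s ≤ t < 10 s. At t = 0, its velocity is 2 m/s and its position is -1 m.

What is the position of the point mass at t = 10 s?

-197 m

On each constant-a segment, Δv = aΔt and Δx = v₀Δt + ½aΔt²; chain segment to segment.
0–4 s: v starts 2 m/s; Δx = 2·4 + ½·-2·4² = -8 m; v ends -6 m/s.
4–8 s: v starts -6 m/s; Δx = -6·4 + ½·-10·4² = -104 m; v ends -46 m/s.
8–10 s: v starts -46 m/s; Δx = -46·2 + ½·4·2² = -84 m; v ends -38 m/s.
x(10) = -1 + Σ Δx = -197 m.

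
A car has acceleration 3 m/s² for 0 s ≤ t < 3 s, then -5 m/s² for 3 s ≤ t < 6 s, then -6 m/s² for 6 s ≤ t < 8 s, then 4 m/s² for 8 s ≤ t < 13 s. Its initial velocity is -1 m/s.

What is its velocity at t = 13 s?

Δv equals the area under the a-t graph; then v = v₀ + Δv.
0–3 s: 3 × 3 = 9 m/s
3–6 s: -5 × 3 = -15 m/s
6–8 s: -6 × 2 = -12 m/s
8–13 s: 4 × 5 = 20 m/s
Δv = 2 m/s, so v(13) = -1 + (2) = 1 m/s.

1 m/s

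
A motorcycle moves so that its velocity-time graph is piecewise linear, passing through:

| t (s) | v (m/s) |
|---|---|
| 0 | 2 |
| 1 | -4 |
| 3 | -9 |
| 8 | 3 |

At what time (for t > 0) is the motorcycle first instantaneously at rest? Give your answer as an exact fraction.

v changes sign on 0–1 s (from 2 to -4); the graph is linear there, so v = 0 at t = 0 + (-2)·(1 − 0)/(-4 − 2) = 1/3 s.

t = 1/3 s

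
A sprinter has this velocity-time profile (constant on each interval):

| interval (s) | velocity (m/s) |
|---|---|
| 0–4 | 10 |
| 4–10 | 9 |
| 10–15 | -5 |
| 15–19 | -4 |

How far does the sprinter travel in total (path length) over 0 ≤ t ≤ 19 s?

135 m

Distance (not displacement) is the total path length: add the absolute areas under v-t.
0–4 s: |10| × 4 = 40 m
4–10 s: |9| × 6 = 54 m
10–15 s: |-5| × 5 = 25 m
15–19 s: |-4| × 4 = 16 m
Total distance = 135 m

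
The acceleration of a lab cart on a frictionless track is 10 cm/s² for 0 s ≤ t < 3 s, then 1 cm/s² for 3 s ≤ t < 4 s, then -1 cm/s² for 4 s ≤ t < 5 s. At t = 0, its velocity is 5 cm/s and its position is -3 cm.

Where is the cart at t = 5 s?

On each constant-a segment, Δv = aΔt and Δx = v₀Δt + ½aΔt²; chain segment to segment.
0–3 s: v starts 5 cm/s; Δx = 5·3 + ½·10·3² = 60 cm; v ends 35 cm/s.
3–4 s: v starts 35 cm/s; Δx = 35·1 + ½·1·1² = 35.5 cm; v ends 36 cm/s.
4–5 s: v starts 36 cm/s; Δx = 36·1 + ½·-1·1² = 35.5 cm; v ends 35 cm/s.
x(5) = -3 + Σ Δx = 128 cm.

128 cm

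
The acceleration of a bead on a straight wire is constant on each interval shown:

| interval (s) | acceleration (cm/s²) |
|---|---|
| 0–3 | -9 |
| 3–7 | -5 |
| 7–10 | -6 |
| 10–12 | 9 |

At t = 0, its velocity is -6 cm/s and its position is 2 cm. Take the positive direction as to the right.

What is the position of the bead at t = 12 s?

-538.5 cm

On each constant-a segment, Δv = aΔt and Δx = v₀Δt + ½aΔt²; chain segment to segment.
0–3 s: v starts -6 cm/s; Δx = -6·3 + ½·-9·3² = -58.5 cm; v ends -33 cm/s.
3–7 s: v starts -33 cm/s; Δx = -33·4 + ½·-5·4² = -172 cm; v ends -53 cm/s.
7–10 s: v starts -53 cm/s; Δx = -53·3 + ½·-6·3² = -186 cm; v ends -71 cm/s.
10–12 s: v starts -71 cm/s; Δx = -71·2 + ½·9·2² = -124 cm; v ends -53 cm/s.
x(12) = 2 + Σ Δx = -538.5 cm.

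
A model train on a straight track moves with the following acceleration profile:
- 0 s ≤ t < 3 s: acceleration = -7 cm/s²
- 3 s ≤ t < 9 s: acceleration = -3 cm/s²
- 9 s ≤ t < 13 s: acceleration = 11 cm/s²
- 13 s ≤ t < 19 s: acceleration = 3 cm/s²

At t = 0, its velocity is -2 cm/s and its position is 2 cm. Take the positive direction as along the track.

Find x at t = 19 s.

-231.5 cm

On each constant-a segment, Δv = aΔt and Δx = v₀Δt + ½aΔt²; chain segment to segment.
0–3 s: v starts -2 cm/s; Δx = -2·3 + ½·-7·3² = -37.5 cm; v ends -23 cm/s.
3–9 s: v starts -23 cm/s; Δx = -23·6 + ½·-3·6² = -192 cm; v ends -41 cm/s.
9–13 s: v starts -41 cm/s; Δx = -41·4 + ½·11·4² = -76 cm; v ends 3 cm/s.
13–19 s: v starts 3 cm/s; Δx = 3·6 + ½·3·6² = 72 cm; v ends 21 cm/s.
x(19) = 2 + Σ Δx = -231.5 cm.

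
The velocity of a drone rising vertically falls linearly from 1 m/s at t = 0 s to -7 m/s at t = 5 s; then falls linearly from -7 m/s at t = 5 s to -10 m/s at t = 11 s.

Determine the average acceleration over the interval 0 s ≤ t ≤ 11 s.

Average acceleration = Δv/Δt = (-10 − 1)/(11 − 0) = -1 m/s².

-1 m/s²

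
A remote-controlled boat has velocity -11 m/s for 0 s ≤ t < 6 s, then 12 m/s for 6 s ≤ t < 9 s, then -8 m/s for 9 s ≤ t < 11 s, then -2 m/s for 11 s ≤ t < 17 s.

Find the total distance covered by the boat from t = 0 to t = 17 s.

130 m

Total distance travelled is ∫|v| dt — sum the magnitudes of each area piece.
0–6 s: |-11| × 6 = 66 m
6–9 s: |12| × 3 = 36 m
9–11 s: |-8| × 2 = 16 m
11–17 s: |-2| × 6 = 12 m
Total distance = 130 m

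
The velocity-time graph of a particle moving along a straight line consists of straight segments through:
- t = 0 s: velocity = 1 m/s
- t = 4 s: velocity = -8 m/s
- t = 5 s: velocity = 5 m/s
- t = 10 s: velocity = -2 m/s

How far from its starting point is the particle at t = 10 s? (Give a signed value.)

Net displacement equals the area under the velocity-time graph (areas below the axis count negative).
0–4 s: ½(1 + -8)(4) = -14 m
4–5 s: ½(-8 + 5)(1) = -1.5 m
5–10 s: ½(5 + -2)(5) = 7.5 m
Net displacement = -8 m

-8 m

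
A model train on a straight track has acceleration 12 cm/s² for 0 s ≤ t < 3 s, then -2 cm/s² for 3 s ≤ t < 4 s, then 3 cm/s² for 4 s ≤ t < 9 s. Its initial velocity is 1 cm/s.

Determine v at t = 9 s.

50 cm/s

Δv equals the area under the a-t graph; then v = v₀ + Δv.
0–3 s: 12 × 3 = 36 cm/s
3–4 s: -2 × 1 = -2 cm/s
4–9 s: 3 × 5 = 15 cm/s
Δv = 49 cm/s, so v(9) = 1 + (49) = 50 cm/s.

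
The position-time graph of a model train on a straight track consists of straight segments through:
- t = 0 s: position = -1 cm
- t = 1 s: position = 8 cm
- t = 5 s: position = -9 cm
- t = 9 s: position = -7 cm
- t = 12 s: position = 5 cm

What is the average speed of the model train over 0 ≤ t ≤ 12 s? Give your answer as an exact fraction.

10/3 cm/s

Average speed = (total path length)/(elapsed time); on a piecewise-linear x-t graph the path length is Σ|Δx|.
0–1 s: |Δx| = |8 − -1| = 9 cm
1–5 s: |Δx| = |-9 − 8| = 17 cm
5–9 s: |Δx| = |-7 − -9| = 2 cm
9–12 s: |Δx| = |5 − -7| = 12 cm
Total path = 40 cm; average speed = 40/12 = 10/3 cm/s.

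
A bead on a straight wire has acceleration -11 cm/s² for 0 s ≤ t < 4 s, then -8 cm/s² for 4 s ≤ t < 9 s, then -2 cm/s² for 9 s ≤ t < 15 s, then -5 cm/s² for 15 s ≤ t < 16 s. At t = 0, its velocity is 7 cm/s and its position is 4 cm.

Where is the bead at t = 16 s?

On each constant-a segment, Δv = aΔt and Δx = v₀Δt + ½aΔt²; chain segment to segment.
0–4 s: v starts 7 cm/s; Δx = 7·4 + ½·-11·4² = -60 cm; v ends -37 cm/s.
4–9 s: v starts -37 cm/s; Δx = -37·5 + ½·-8·5² = -285 cm; v ends -77 cm/s.
9–15 s: v starts -77 cm/s; Δx = -77·6 + ½·-2·6² = -498 cm; v ends -89 cm/s.
15–16 s: v starts -89 cm/s; Δx = -89·1 + ½·-5·1² = -91.5 cm; v ends -94 cm/s.
x(16) = 4 + Σ Δx = -930.5 cm.

-930.5 cm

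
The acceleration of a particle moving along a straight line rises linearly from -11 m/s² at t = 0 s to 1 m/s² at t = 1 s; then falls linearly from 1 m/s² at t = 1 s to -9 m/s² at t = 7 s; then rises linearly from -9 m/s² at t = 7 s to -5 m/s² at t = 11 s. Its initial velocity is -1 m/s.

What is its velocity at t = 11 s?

-58 m/s

Δv equals the area under the a-t graph; then v = v₀ + Δv.
0–1 s: ½(-11 + 1)(1) = -5 m/s
1–7 s: ½(1 + -9)(6) = -24 m/s
7–11 s: ½(-9 + -5)(4) = -28 m/s
Δv = -57 m/s, so v(11) = -1 + (-57) = -58 m/s.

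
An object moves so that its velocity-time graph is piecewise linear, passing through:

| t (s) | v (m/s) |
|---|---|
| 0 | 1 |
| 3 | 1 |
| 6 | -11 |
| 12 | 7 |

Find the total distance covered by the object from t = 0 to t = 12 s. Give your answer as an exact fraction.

559/12 m

Distance (not displacement) is the total path length: add the absolute areas under v-t.
0–3 s: |1| × 3 = 3 m
3–6 s: v = 0 at t = 3.25 s; triangle areas 0.125 + 15.125 = 15.25 m
6–12 s: v = 0 at t = 29/3 s; triangle areas 121/6 + 49/6 = 85/3 m
Total distance = 559/12 m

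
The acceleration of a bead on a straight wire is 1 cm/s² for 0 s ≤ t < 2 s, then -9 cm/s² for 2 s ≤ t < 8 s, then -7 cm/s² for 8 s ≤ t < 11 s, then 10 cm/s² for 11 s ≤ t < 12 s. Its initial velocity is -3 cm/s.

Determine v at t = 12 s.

-66 cm/s

Δv equals the area under the a-t graph; then v = v₀ + Δv.
0–2 s: 1 × 2 = 2 cm/s
2–8 s: -9 × 6 = -54 cm/s
8–11 s: -7 × 3 = -21 cm/s
11–12 s: 10 × 1 = 10 cm/s
Δv = -63 cm/s, so v(12) = -3 + (-63) = -66 cm/s.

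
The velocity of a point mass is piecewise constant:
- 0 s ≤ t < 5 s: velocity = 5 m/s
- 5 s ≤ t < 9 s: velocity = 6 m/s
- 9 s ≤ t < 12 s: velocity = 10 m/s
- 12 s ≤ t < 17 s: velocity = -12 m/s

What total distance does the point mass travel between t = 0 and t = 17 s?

139 m

Total distance travelled is ∫|v| dt — sum the magnitudes of each area piece.
0–5 s: |5| × 5 = 25 m
5–9 s: |6| × 4 = 24 m
9–12 s: |10| × 3 = 30 m
12–17 s: |-12| × 5 = 60 m
Total distance = 139 m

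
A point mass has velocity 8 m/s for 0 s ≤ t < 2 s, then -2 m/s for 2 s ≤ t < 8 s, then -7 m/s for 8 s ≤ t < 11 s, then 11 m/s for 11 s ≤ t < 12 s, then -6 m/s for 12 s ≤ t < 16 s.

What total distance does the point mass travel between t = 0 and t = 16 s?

84 m

Total distance travelled is ∫|v| dt — sum the magnitudes of each area piece.
0–2 s: |8| × 2 = 16 m
2–8 s: |-2| × 6 = 12 m
8–11 s: |-7| × 3 = 21 m
11–12 s: |11| × 1 = 11 m
12–16 s: |-6| × 4 = 24 m
Total distance = 84 m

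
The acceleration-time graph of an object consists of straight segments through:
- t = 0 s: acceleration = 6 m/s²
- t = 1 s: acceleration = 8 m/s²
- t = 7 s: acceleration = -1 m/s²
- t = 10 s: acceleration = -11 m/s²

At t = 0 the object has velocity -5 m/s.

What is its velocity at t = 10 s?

5 m/s

Δv equals the area under the a-t graph; then v = v₀ + Δv.
0–1 s: ½(6 + 8)(1) = 7 m/s
1–7 s: ½(8 + -1)(6) = 21 m/s
7–10 s: ½(-1 + -11)(3) = -18 m/s
Δv = 10 m/s, so v(10) = -5 + (10) = 5 m/s.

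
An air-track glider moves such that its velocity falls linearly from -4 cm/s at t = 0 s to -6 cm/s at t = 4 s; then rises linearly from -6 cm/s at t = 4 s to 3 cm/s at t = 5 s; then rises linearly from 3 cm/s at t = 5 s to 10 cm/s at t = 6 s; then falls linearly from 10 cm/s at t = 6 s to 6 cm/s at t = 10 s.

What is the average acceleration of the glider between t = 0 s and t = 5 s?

Average acceleration = Δv/Δt = (3 − -4)/(5 − 0) = 1.4 cm/s².

1.4 cm/s²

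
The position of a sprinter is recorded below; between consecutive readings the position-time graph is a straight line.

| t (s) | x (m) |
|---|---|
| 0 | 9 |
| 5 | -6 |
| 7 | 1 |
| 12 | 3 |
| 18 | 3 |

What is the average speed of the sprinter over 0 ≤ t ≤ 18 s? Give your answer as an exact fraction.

Average speed = (total path length)/(elapsed time); on a piecewise-linear x-t graph the path length is Σ|Δx|.
0–5 s: |Δx| = |-6 − 9| = 15 m
5–7 s: |Δx| = |1 − -6| = 7 m
7–12 s: |Δx| = |3 − 1| = 2 m
12–18 s: |Δx| = |3 − 3| = 0 m
Total path = 24 m; average speed = 24/18 = 4/3 m/s.

4/3 m/s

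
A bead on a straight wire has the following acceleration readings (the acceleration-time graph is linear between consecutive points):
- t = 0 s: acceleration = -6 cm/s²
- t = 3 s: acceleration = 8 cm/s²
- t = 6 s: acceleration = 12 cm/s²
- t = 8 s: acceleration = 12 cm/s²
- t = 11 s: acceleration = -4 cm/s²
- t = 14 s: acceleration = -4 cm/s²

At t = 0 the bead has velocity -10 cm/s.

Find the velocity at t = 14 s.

Δv equals the area under the a-t graph; then v = v₀ + Δv.
0–3 s: ½(-6 + 8)(3) = 3 cm/s
3–6 s: ½(8 + 12)(3) = 30 cm/s
6–8 s: 12 × 2 = 24 cm/s
8–11 s: ½(12 + -4)(3) = 12 cm/s
11–14 s: -4 × 3 = -12 cm/s
Δv = 57 cm/s, so v(14) = -10 + (57) = 47 cm/s.

47 cm/s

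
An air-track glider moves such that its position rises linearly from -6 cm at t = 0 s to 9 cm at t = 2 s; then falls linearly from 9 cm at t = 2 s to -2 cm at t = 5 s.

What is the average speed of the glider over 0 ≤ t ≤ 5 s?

5.2 cm/s

Average speed = (total path length)/(elapsed time); on a piecewise-linear x-t graph the path length is Σ|Δx|.
0–2 s: |Δx| = |9 − -6| = 15 cm
2–5 s: |Δx| = |-2 − 9| = 11 cm
Total path = 26 cm; average speed = 26/5 = 5.2 cm/s.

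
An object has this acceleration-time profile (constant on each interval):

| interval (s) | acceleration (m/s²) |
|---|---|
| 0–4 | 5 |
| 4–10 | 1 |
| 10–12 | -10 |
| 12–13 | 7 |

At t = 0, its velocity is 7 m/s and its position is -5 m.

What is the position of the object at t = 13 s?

On each constant-a segment, Δv = aΔt and Δx = v₀Δt + ½aΔt²; chain segment to segment.
0–4 s: v starts 7 m/s; Δx = 7·4 + ½·5·4² = 68 m; v ends 27 m/s.
4–10 s: v starts 27 m/s; Δx = 27·6 + ½·1·6² = 180 m; v ends 33 m/s.
10–12 s: v starts 33 m/s; Δx = 33·2 + ½·-10·2² = 46 m; v ends 13 m/s.
12–13 s: v starts 13 m/s; Δx = 13·1 + ½·7·1² = 16.5 m; v ends 20 m/s.
x(13) = -5 + Σ Δx = 305.5 m.

305.5 m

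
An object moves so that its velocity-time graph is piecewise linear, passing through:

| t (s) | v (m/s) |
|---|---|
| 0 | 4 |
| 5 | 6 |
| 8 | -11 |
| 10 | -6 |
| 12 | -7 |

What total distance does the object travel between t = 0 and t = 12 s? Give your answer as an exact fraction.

Distance (not displacement) is the total path length: add the absolute areas under v-t.
0–5 s: |½(4 + 6)(5)| = 25 m
5–8 s: v = 0 at t = 103/17 s; triangle areas 54/17 + 363/34 = 471/34 m
8–10 s: |½(-11 + -6)(2)| = 17 m
10–12 s: |½(-6 + -7)(2)| = 13 m
Total distance = 2341/34 m

2341/34 m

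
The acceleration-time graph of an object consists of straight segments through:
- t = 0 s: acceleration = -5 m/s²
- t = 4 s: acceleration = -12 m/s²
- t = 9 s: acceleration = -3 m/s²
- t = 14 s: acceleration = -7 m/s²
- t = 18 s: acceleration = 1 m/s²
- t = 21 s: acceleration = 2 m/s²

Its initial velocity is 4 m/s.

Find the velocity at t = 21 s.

Δv equals the area under the a-t graph; then v = v₀ + Δv.
0–4 s: ½(-5 + -12)(4) = -34 m/s
4–9 s: ½(-12 + -3)(5) = -37.5 m/s
9–14 s: ½(-3 + -7)(5) = -25 m/s
14–18 s: ½(-7 + 1)(4) = -12 m/s
18–21 s: ½(1 + 2)(3) = 4.5 m/s
Δv = -104 m/s, so v(21) = 4 + (-104) = -100 m/s.

-100 m/s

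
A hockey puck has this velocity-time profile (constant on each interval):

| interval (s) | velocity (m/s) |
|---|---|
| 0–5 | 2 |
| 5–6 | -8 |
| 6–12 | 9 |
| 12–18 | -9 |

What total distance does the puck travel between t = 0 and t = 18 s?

126 m

Distance (not displacement) is the total path length: add the absolute areas under v-t.
0–5 s: |2| × 5 = 10 m
5–6 s: |-8| × 1 = 8 m
6–12 s: |9| × 6 = 54 m
12–18 s: |-9| × 6 = 54 m
Total distance = 126 m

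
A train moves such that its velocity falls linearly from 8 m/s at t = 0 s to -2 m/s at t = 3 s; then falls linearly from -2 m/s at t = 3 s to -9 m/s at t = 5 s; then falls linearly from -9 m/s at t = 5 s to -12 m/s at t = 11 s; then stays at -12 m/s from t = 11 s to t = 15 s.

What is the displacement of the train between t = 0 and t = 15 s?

Net displacement equals the area under the velocity-time graph (areas below the axis count negative).
0–3 s: ½(8 + -2)(3) = 9 m
3–5 s: ½(-2 + -9)(2) = -11 m
5–11 s: ½(-9 + -12)(6) = -63 m
11–15 s: -12 × 4 = -48 m
Net displacement = -113 m

-113 m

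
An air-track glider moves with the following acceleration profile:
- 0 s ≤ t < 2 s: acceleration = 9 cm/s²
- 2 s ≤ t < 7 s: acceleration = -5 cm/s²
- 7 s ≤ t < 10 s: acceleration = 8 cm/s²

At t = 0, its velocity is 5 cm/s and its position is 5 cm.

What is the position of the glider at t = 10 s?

115.5 cm

On each constant-a segment, Δv = aΔt and Δx = v₀Δt + ½aΔt²; chain segment to segment.
0–2 s: v starts 5 cm/s; Δx = 5·2 + ½·9·2² = 28 cm; v ends 23 cm/s.
2–7 s: v starts 23 cm/s; Δx = 23·5 + ½·-5·5² = 52.5 cm; v ends -2 cm/s.
7–10 s: v starts -2 cm/s; Δx = -2·3 + ½·8·3² = 30 cm; v ends 22 cm/s.
x(10) = 5 + Σ Δx = 115.5 cm.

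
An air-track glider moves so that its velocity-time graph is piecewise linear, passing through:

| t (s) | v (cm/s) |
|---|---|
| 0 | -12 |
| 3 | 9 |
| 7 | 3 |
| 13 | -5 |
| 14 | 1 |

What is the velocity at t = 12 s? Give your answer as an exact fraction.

-11/3 cm/s

On 7–13 s the graph is linear from 3 to -5 cm/s: v(12) = 3 + (-5 − 3)·(12 − 7)/(13 − 7) = -11/3 cm/s.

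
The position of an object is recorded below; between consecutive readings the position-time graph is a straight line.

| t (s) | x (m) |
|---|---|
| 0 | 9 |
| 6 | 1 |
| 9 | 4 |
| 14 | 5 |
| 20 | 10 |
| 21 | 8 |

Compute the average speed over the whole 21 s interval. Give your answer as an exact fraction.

Average speed = (total path length)/(elapsed time); on a piecewise-linear x-t graph the path length is Σ|Δx|.
0–6 s: |Δx| = |1 − 9| = 8 m
6–9 s: |Δx| = |4 − 1| = 3 m
9–14 s: |Δx| = |5 − 4| = 1 m
14–20 s: |Δx| = |10 − 5| = 5 m
20–21 s: |Δx| = |8 − 10| = 2 m
Total path = 19 m; average speed = 19/21 = 19/21 m/s.

19/21 m/s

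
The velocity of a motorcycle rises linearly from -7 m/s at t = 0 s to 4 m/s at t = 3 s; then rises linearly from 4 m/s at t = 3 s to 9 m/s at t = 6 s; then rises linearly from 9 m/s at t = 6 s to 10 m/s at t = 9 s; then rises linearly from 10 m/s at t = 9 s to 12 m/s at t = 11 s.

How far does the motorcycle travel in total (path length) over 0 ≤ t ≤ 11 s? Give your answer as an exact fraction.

Total distance travelled is ∫|v| dt — sum the magnitudes of each area piece.
0–3 s: v = 0 at t = 21/11 s; triangle areas 147/22 + 24/11 = 195/22 m
3–6 s: |½(4 + 9)(3)| = 19.5 m
6–9 s: |½(9 + 10)(3)| = 28.5 m
9–11 s: |½(10 + 12)(2)| = 22 m
Total distance = 1735/22 m

1735/22 m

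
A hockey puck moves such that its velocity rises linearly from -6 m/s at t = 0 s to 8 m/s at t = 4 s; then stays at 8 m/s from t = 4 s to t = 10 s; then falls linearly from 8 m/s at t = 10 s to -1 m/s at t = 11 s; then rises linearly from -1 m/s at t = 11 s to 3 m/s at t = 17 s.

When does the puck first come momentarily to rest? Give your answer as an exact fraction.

t = 12/7 s

v changes sign on 0–4 s (from -6 to 8); the graph is linear there, so v = 0 at t = 0 + (6)·(4 − 0)/(8 − -6) = 12/7 s.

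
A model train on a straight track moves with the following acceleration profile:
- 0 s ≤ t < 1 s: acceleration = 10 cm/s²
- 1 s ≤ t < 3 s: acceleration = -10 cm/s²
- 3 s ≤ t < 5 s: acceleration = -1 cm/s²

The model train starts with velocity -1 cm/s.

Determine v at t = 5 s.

Δv equals the area under the a-t graph; then v = v₀ + Δv.
0–1 s: 10 × 1 = 10 cm/s
1–3 s: -10 × 2 = -20 cm/s
3–5 s: -1 × 2 = -2 cm/s
Δv = -12 cm/s, so v(5) = -1 + (-12) = -13 cm/s.

-13 cm/s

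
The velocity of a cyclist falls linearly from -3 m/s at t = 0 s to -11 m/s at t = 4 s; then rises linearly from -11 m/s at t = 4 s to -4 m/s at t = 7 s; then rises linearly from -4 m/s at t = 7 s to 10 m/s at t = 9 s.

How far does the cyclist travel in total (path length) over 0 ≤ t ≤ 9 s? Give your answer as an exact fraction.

823/14 m

Total distance travelled is ∫|v| dt — sum the magnitudes of each area piece.
0–4 s: |½(-3 + -11)(4)| = 28 m
4–7 s: |½(-11 + -4)(3)| = 22.5 m
7–9 s: v = 0 at t = 53/7 s; triangle areas 8/7 + 50/7 = 58/7 m
Total distance = 823/14 m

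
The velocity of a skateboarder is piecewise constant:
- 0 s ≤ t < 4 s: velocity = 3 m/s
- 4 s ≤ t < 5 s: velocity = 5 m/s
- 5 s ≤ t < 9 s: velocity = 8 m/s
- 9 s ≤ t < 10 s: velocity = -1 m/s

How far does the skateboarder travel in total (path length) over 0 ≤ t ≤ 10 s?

Distance (not displacement) is the total path length: add the absolute areas under v-t.
0–4 s: |3| × 4 = 12 m
4–5 s: |5| × 1 = 5 m
5–9 s: |8| × 4 = 32 m
9–10 s: |-1| × 1 = 1 m
Total distance = 50 m

50 m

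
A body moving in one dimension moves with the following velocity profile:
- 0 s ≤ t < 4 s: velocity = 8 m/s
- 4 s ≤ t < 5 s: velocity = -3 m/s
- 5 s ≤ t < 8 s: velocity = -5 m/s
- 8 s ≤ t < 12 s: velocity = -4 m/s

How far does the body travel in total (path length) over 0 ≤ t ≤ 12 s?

Distance (not displacement) is the total path length: add the absolute areas under v-t.
0–4 s: |8| × 4 = 32 m
4–5 s: |-3| × 1 = 3 m
5–8 s: |-5| × 3 = 15 m
8–12 s: |-4| × 4 = 16 m
Total distance = 66 m

66 m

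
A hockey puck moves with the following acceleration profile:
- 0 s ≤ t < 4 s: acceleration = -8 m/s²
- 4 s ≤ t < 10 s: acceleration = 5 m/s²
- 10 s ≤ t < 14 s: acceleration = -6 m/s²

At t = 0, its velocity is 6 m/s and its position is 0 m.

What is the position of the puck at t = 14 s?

-138 m

On each constant-a segment, Δv = aΔt and Δx = v₀Δt + ½aΔt²; chain segment to segment.
0–4 s: v starts 6 m/s; Δx = 6·4 + ½·-8·4² = -40 m; v ends -26 m/s.
4–10 s: v starts -26 m/s; Δx = -26·6 + ½·5·6² = -66 m; v ends 4 m/s.
10–14 s: v starts 4 m/s; Δx = 4·4 + ½·-6·4² = -32 m; v ends -20 m/s.
x(14) = 0 + Σ Δx = -138 m.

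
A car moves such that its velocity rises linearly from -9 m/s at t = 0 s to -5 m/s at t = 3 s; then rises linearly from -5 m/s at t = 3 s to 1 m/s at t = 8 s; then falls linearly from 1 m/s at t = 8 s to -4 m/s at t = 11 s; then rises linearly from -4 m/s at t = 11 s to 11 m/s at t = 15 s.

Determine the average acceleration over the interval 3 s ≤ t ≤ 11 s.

0.125 m/s²

Average acceleration = Δv/Δt = (-4 − -5)/(11 − 3) = 0.125 m/s².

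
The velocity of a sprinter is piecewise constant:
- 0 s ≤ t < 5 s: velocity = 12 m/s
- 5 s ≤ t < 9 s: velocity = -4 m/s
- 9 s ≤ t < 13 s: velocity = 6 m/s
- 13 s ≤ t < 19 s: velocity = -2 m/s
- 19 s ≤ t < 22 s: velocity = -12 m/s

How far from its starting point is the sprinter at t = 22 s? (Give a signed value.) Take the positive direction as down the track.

Net displacement equals the area under the velocity-time graph (areas below the axis count negative).
0–5 s: 12 × 5 = 60 m
5–9 s: -4 × 4 = -16 m
9–13 s: 6 × 4 = 24 m
13–19 s: -2 × 6 = -12 m
19–22 s: -12 × 3 = -36 m
Net displacement = 20 m

20 m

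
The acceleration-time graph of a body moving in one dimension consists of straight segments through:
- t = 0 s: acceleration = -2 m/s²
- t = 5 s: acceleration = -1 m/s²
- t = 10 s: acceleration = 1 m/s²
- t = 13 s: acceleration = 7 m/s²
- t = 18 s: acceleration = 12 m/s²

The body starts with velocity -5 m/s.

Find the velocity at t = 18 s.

47 m/s

Δv equals the area under the a-t graph; then v = v₀ + Δv.
0–5 s: ½(-2 + -1)(5) = -7.5 m/s
5–10 s: ½(-1 + 1)(5) = 0 m/s
10–13 s: ½(1 + 7)(3) = 12 m/s
13–18 s: ½(7 + 12)(5) = 47.5 m/s
Δv = 52 m/s, so v(18) = -5 + (52) = 47 m/s.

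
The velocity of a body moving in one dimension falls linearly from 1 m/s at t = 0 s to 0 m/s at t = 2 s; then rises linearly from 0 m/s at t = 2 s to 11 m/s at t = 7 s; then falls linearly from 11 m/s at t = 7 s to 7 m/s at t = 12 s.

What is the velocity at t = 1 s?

On 0–2 s the graph is linear from 1 to 0 m/s: v(1) = 1 + (0 − 1)·(1 − 0)/(2 − 0) = 0.5 m/s.

0.5 m/s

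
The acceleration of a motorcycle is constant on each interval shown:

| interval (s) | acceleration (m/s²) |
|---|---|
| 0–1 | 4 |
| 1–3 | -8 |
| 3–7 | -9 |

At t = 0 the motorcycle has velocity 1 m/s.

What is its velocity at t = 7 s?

Δv equals the area under the a-t graph; then v = v₀ + Δv.
0–1 s: 4 × 1 = 4 m/s
1–3 s: -8 × 2 = -16 m/s
3–7 s: -9 × 4 = -36 m/s
Δv = -48 m/s, so v(7) = 1 + (-48) = -47 m/s.

-47 m/s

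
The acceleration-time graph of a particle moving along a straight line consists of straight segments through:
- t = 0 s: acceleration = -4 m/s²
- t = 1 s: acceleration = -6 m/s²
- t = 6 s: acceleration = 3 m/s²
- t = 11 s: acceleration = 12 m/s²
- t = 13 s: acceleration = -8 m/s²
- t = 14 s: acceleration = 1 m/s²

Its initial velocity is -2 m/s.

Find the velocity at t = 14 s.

23.5 m/s

Δv equals the area under the a-t graph; then v = v₀ + Δv.
0–1 s: ½(-4 + -6)(1) = -5 m/s
1–6 s: ½(-6 + 3)(5) = -7.5 m/s
6–11 s: ½(3 + 12)(5) = 37.5 m/s
11–13 s: ½(12 + -8)(2) = 4 m/s
13–14 s: ½(-8 + 1)(1) = -3.5 m/s
Δv = 25.5 m/s, so v(14) = -2 + (25.5) = 23.5 m/s.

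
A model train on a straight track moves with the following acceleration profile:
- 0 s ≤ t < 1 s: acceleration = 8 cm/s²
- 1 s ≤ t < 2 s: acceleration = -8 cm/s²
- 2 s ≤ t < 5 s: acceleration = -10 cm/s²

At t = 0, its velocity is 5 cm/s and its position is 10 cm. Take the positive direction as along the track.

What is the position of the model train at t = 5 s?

-2 cm

On each constant-a segment, Δv = aΔt and Δx = v₀Δt + ½aΔt²; chain segment to segment.
0–1 s: v starts 5 cm/s; Δx = 5·1 + ½·8·1² = 9 cm; v ends 13 cm/s.
1–2 s: v starts 13 cm/s; Δx = 13·1 + ½·-8·1² = 9 cm; v ends 5 cm/s.
2–5 s: v starts 5 cm/s; Δx = 5·3 + ½·-10·3² = -30 cm; v ends -25 cm/s.
x(5) = 10 + Σ Δx = -2 cm.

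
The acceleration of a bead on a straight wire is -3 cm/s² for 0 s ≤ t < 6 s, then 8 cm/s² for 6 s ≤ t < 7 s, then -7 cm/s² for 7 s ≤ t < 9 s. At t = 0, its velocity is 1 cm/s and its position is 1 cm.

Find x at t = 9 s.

-92 cm

On each constant-a segment, Δv = aΔt and Δx = v₀Δt + ½aΔt²; chain segment to segment.
0–6 s: v starts 1 cm/s; Δx = 1·6 + ½·-3·6² = -48 cm; v ends -17 cm/s.
6–7 s: v starts -17 cm/s; Δx = -17·1 + ½·8·1² = -13 cm; v ends -9 cm/s.
7–9 s: v starts -9 cm/s; Δx = -9·2 + ½·-7·2² = -32 cm; v ends -23 cm/s.
x(9) = 1 + Σ Δx = -92 cm.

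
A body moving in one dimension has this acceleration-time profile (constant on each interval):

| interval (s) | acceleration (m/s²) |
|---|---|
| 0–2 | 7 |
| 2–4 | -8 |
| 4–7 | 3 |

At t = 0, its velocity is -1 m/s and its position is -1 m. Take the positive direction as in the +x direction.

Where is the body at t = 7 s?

25.5 m

On each constant-a segment, Δv = aΔt and Δx = v₀Δt + ½aΔt²; chain segment to segment.
0–2 s: v starts -1 m/s; Δx = -1·2 + ½·7·2² = 12 m; v ends 13 m/s.
2–4 s: v starts 13 m/s; Δx = 13·2 + ½·-8·2² = 10 m; v ends -3 m/s.
4–7 s: v starts -3 m/s; Δx = -3·3 + ½·3·3² = 4.5 m; v ends 6 m/s.
x(7) = -1 + Σ Δx = 25.5 m.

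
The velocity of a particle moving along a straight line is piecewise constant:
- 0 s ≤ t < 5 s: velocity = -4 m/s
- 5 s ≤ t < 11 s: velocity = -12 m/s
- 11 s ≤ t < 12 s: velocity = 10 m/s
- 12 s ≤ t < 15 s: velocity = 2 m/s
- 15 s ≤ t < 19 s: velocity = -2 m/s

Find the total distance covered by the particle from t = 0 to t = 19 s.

116 m

Total distance travelled is ∫|v| dt — sum the magnitudes of each area piece.
0–5 s: |-4| × 5 = 20 m
5–11 s: |-12| × 6 = 72 m
11–12 s: |10| × 1 = 10 m
12–15 s: |2| × 3 = 6 m
15–19 s: |-2| × 4 = 8 m
Total distance = 116 m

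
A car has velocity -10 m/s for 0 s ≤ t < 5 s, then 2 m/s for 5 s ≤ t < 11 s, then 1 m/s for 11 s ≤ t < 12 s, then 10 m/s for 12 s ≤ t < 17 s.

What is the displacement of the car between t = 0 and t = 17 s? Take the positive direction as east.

Displacement is the signed area under the v-t curve.
0–5 s: -10 × 5 = -50 m
5–11 s: 2 × 6 = 12 m
11–12 s: 1 × 1 = 1 m
12–17 s: 10 × 5 = 50 m
Net displacement = 13 m

13 m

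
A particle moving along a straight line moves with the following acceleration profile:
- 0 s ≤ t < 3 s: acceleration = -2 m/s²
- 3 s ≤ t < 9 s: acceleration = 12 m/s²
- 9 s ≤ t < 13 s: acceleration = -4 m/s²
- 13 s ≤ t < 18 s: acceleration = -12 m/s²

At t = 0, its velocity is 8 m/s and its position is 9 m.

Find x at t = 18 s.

On each constant-a segment, Δv = aΔt and Δx = v₀Δt + ½aΔt²; chain segment to segment.
0–3 s: v starts 8 m/s; Δx = 8·3 + ½·-2·3² = 15 m; v ends 2 m/s.
3–9 s: v starts 2 m/s; Δx = 2·6 + ½·12·6² = 228 m; v ends 74 m/s.
9–13 s: v starts 74 m/s; Δx = 74·4 + ½·-4·4² = 264 m; v ends 58 m/s.
13–18 s: v starts 58 m/s; Δx = 58·5 + ½·-12·5² = 140 m; v ends -2 m/s.
x(18) = 9 + Σ Δx = 656 m.

656 m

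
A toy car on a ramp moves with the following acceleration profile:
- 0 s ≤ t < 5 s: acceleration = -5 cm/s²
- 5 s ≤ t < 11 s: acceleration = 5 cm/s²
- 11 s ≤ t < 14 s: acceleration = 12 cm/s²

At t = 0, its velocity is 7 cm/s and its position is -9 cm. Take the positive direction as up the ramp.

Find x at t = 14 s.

35.5 cm

On each constant-a segment, Δv = aΔt and Δx = v₀Δt + ½aΔt²; chain segment to segment.
0–5 s: v starts 7 cm/s; Δx = 7·5 + ½·-5·5² = -27.5 cm; v ends -18 cm/s.
5–11 s: v starts -18 cm/s; Δx = -18·6 + ½·5·6² = -18 cm; v ends 12 cm/s.
11–14 s: v starts 12 cm/s; Δx = 12·3 + ½·12·3² = 90 cm; v ends 48 cm/s.
x(14) = -9 + Σ Δx = 35.5 cm.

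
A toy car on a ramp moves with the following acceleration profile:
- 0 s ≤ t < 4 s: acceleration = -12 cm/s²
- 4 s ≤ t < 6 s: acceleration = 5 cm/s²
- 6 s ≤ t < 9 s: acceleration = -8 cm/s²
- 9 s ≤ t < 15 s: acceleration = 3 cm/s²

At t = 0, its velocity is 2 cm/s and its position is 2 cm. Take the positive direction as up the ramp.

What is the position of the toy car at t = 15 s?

-618 cm

On each constant-a segment, Δv = aΔt and Δx = v₀Δt + ½aΔt²; chain segment to segment.
0–4 s: v starts 2 cm/s; Δx = 2·4 + ½·-12·4² = -88 cm; v ends -46 cm/s.
4–6 s: v starts -46 cm/s; Δx = -46·2 + ½·5·2² = -82 cm; v ends -36 cm/s.
6–9 s: v starts -36 cm/s; Δx = -36·3 + ½·-8·3² = -144 cm; v ends -60 cm/s.
9–15 s: v starts -60 cm/s; Δx = -60·6 + ½·3·6² = -306 cm; v ends -42 cm/s.
x(15) = 2 + Σ Δx = -618 cm.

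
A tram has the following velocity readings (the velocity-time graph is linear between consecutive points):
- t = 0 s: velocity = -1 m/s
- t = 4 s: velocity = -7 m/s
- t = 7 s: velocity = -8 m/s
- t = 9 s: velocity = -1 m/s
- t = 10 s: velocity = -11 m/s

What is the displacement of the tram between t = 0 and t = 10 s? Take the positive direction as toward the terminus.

-53.5 m

Displacement is the signed area under the v-t curve.
0–4 s: ½(-1 + -7)(4) = -16 m
4–7 s: ½(-7 + -8)(3) = -22.5 m
7–9 s: ½(-8 + -1)(2) = -9 m
9–10 s: ½(-1 + -11)(1) = -6 m
Net displacement = -53.5 m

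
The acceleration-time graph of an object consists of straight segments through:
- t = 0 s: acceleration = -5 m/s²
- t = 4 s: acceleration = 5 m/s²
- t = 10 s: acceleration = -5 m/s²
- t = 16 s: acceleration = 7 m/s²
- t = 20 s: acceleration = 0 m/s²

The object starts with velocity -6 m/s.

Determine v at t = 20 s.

Δv equals the area under the a-t graph; then v = v₀ + Δv.
0–4 s: ½(-5 + 5)(4) = 0 m/s
4–10 s: ½(5 + -5)(6) = 0 m/s
10–16 s: ½(-5 + 7)(6) = 6 m/s
16–20 s: ½(7 + 0)(4) = 14 m/s
Δv = 20 m/s, so v(20) = -6 + (20) = 14 m/s.

14 m/s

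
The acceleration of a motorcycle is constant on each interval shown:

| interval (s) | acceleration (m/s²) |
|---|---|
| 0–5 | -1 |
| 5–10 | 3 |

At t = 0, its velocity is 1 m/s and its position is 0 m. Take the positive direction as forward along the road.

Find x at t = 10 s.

On each constant-a segment, Δv = aΔt and Δx = v₀Δt + ½aΔt²; chain segment to segment.
0–5 s: v starts 1 m/s; Δx = 1·5 + ½·-1·5² = -7.5 m; v ends -4 m/s.
5–10 s: v starts -4 m/s; Δx = -4·5 + ½·3·5² = 17.5 m; v ends 11 m/s.
x(10) = 0 + Σ Δx = 10 m.

10 m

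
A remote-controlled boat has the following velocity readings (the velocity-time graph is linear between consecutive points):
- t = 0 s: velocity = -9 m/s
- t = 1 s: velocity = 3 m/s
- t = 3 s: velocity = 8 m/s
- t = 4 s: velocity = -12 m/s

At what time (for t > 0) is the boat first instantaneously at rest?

t = 0.75 s

v changes sign on 0–1 s (from -9 to 3); the graph is linear there, so v = 0 at t = 0 + (9)·(1 − 0)/(3 − -9) = 0.75 s.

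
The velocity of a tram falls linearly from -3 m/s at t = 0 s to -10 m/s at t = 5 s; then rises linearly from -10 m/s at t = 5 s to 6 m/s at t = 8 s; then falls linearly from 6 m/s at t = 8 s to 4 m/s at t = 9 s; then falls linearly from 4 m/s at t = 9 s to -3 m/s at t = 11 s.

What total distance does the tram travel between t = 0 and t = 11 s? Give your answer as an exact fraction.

1507/28 m

Total distance travelled is ∫|v| dt — sum the magnitudes of each area piece.
0–5 s: |½(-3 + -10)(5)| = 32.5 m
5–8 s: v = 0 at t = 6.875 s; triangle areas 9.375 + 3.375 = 12.75 m
8–9 s: |½(6 + 4)(1)| = 5 m
9–11 s: v = 0 at t = 71/7 s; triangle areas 16/7 + 9/7 = 25/7 m
Total distance = 1507/28 m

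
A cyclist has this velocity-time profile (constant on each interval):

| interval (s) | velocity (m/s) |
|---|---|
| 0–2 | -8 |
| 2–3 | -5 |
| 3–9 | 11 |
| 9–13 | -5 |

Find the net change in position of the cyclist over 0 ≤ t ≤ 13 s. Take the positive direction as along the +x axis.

25 m

Displacement is the signed area under the v-t curve.
0–2 s: -8 × 2 = -16 m
2–3 s: -5 × 1 = -5 m
3–9 s: 11 × 6 = 66 m
9–13 s: -5 × 4 = -20 m
Net displacement = 25 m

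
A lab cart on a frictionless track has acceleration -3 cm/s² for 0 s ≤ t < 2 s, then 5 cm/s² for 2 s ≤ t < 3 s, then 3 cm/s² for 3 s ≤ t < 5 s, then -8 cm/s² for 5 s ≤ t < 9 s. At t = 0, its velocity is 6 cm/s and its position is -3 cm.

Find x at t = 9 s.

1.5 cm

On each constant-a segment, Δv = aΔt and Δx = v₀Δt + ½aΔt²; chain segment to segment.
0–2 s: v starts 6 cm/s; Δx = 6·2 + ½·-3·2² = 6 cm; v ends 0 cm/s.
2–3 s: v starts 0 cm/s; Δx = 0·1 + ½·5·1² = 2.5 cm; v ends 5 cm/s.
3–5 s: v starts 5 cm/s; Δx = 5·2 + ½·3·2² = 16 cm; v ends 11 cm/s.
5–9 s: v starts 11 cm/s; Δx = 11·4 + ½·-8·4² = -20 cm; v ends -21 cm/s.
x(9) = -3 + Σ Δx = 1.5 cm.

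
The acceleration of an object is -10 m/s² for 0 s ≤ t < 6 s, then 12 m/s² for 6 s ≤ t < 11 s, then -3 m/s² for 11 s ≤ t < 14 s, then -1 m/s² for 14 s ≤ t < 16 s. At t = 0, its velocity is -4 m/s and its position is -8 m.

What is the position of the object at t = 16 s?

-435.5 m

On each constant-a segment, Δv = aΔt and Δx = v₀Δt + ½aΔt²; chain segment to segment.
0–6 s: v starts -4 m/s; Δx = -4·6 + ½·-10·6² = -204 m; v ends -64 m/s.
6–11 s: v starts -64 m/s; Δx = -64·5 + ½·12·5² = -170 m; v ends -4 m/s.
11–14 s: v starts -4 m/s; Δx = -4·3 + ½·-3·3² = -25.5 m; v ends -13 m/s.
14–16 s: v starts -13 m/s; Δx = -13·2 + ½·-1·2² = -28 m; v ends -15 m/s.
x(16) = -8 + Σ Δx = -435.5 m.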